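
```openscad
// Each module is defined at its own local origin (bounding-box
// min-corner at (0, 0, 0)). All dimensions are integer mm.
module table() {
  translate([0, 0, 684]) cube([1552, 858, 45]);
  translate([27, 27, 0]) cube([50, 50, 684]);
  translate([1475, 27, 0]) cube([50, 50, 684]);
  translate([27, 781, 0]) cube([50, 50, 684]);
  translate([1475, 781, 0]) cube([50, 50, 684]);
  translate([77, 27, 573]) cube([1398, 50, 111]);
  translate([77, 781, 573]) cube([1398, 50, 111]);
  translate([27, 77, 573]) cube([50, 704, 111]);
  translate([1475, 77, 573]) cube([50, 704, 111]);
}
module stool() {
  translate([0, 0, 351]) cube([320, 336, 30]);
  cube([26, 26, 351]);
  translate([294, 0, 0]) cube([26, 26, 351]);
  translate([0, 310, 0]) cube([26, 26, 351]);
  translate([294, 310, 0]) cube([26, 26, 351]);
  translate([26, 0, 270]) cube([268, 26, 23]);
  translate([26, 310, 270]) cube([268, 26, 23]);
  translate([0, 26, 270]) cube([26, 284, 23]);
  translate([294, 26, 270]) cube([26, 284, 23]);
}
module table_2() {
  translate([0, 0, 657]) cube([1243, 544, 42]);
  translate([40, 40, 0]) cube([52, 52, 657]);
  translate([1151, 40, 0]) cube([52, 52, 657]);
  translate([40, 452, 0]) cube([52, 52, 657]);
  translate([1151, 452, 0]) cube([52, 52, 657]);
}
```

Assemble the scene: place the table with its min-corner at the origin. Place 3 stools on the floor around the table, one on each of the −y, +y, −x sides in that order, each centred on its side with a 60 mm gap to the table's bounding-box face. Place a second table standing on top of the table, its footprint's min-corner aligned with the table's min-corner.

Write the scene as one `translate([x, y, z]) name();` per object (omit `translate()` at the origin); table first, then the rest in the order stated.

table();
translate([616, -396, 0]) stool();
translate([616, 918, 0]) stool();
translate([-380, 261, 0]) stool();
translate([0, 0, 729]) table_2();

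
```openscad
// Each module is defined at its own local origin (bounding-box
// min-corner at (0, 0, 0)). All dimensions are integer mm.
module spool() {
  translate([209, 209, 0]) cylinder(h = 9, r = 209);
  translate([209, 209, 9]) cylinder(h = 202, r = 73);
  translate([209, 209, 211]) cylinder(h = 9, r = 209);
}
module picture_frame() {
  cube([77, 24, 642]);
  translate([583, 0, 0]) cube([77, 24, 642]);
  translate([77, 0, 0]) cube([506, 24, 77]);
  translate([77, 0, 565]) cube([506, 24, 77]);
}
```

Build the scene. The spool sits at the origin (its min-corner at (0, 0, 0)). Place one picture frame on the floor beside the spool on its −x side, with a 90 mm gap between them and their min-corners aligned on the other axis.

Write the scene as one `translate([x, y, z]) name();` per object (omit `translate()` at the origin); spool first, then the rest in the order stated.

spool();
translate([-750, 0, 0]) picture_frame();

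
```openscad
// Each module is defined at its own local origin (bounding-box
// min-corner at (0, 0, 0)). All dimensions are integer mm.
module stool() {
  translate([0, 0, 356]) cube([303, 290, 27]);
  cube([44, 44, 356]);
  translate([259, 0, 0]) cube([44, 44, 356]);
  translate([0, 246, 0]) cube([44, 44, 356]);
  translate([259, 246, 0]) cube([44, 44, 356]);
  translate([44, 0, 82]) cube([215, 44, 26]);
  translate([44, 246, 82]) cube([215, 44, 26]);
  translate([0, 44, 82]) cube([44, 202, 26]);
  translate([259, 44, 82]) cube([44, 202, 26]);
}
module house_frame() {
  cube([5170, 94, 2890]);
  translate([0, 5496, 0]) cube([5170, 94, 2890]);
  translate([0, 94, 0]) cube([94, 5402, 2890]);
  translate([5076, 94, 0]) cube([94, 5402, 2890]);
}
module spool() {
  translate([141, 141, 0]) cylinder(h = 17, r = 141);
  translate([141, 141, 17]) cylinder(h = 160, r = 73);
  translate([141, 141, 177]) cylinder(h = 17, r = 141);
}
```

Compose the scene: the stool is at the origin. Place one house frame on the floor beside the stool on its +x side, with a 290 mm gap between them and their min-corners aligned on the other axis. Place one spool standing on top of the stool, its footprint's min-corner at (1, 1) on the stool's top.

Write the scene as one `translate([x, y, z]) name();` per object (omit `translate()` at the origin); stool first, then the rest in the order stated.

stool();
translate([593, 0, 0]) house_frame();
translate([1, 1, 383]) spool();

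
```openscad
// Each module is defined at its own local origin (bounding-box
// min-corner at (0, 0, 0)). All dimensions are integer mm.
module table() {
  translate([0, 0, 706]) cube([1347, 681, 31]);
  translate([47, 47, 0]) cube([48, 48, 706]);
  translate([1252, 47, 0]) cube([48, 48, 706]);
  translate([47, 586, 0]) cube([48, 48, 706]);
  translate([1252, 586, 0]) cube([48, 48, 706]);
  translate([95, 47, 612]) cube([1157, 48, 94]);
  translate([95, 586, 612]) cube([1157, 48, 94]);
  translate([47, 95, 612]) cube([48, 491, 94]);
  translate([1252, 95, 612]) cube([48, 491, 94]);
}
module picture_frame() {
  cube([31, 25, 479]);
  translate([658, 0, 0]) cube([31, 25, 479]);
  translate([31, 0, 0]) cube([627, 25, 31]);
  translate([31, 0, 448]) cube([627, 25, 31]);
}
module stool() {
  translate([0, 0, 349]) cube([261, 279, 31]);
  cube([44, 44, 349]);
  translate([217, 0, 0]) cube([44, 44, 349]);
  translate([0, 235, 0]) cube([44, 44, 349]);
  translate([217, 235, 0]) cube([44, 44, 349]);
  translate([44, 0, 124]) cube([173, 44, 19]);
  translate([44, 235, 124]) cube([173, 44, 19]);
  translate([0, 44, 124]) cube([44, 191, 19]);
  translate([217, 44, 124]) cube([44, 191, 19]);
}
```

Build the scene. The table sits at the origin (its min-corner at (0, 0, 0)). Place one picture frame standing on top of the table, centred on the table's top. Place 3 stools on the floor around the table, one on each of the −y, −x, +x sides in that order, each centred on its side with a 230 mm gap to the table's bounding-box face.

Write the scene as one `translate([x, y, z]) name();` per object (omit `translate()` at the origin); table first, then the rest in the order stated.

table();
translate([329, 328, 737]) picture_frame();
translate([543, -509, 0]) stool();
translate([-491, 201, 0]) stool();
translate([1577, 201, 0]) stool();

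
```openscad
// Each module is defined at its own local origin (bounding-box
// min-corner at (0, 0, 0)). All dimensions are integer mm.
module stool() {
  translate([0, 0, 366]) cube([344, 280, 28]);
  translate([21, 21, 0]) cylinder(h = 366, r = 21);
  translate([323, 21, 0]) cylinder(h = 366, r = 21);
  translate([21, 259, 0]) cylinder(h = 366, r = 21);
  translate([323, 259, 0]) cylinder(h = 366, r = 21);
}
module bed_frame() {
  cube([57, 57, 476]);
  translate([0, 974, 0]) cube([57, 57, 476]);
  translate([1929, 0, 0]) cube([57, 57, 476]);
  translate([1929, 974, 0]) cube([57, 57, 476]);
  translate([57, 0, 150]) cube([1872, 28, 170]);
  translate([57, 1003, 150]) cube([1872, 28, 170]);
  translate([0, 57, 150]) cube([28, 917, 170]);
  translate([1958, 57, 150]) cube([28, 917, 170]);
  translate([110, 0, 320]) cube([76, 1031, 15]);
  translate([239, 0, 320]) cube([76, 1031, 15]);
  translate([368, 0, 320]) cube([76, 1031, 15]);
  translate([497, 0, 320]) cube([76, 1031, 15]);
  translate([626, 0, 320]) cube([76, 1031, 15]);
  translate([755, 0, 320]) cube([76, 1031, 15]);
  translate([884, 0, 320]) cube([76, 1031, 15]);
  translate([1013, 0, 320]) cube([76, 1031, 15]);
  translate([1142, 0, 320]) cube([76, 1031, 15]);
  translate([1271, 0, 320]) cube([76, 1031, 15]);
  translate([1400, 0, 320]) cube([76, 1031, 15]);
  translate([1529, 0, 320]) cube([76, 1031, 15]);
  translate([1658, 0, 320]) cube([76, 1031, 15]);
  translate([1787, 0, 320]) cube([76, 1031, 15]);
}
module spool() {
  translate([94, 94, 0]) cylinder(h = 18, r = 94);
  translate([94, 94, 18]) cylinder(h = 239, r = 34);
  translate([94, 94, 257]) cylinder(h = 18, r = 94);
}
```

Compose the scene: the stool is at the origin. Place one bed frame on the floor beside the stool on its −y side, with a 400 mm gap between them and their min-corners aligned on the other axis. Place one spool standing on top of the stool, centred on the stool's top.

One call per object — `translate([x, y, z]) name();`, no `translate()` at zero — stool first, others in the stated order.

stool();
translate([0, -1431, 0]) bed_frame();
translate([78, 46, 394]) spool();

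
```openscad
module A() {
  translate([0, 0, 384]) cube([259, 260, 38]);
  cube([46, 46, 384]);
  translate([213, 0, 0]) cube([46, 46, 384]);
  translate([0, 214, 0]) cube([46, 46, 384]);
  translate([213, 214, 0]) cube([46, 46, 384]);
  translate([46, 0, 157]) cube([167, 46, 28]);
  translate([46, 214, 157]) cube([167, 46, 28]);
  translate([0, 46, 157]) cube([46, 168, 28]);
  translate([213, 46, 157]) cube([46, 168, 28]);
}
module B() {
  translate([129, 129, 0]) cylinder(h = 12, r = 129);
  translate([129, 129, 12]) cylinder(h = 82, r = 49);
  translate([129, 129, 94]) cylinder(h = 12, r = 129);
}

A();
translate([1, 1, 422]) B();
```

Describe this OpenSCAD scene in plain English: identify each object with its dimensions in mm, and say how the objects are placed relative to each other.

A is a four-legged stool. The seat is 259×260 mm, 38 mm thick, top at z = 422 mm. It stands on four square legs, each 46×46 mm in cross-section, from z = 0 to the seat underside, each flush with a corner of the seat. Four stretchers, 46 mm wide and 28 mm tall, connect adjacent legs with their undersides at z = 157 mm, each running between the inner faces of the legs it joins and aligned with the legs' outer faces on the other axis.

B is a spool: two coaxial disc flanges of radius 129 mm and thickness 12 mm, joined by a core cylinder of radius 49 mm and height 82 mm. The lower flange rests on z = 0 and the three cylinders share a vertical axis.

The spool is on top of the stool.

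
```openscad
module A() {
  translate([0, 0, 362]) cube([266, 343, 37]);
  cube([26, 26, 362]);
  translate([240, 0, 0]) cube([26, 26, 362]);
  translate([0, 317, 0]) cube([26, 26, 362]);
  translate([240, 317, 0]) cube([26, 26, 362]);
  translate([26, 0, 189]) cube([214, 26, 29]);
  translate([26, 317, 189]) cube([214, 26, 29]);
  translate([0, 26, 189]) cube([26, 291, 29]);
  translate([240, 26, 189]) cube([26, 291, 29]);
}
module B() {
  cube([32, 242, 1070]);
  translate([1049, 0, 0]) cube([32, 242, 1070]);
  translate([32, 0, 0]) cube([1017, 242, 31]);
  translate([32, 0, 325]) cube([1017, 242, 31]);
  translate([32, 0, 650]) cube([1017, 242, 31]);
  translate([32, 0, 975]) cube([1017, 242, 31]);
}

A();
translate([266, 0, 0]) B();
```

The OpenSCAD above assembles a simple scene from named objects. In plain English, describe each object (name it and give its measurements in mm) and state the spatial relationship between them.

A is a simple wooden stool: a rectangular seat 266 mm (x) by 343 mm (y), 37 mm thick, top face at z = 399 mm, on four square legs, each 26×26 mm in cross-section. The legs rest on z = 0, each flush with a corner of the seat. Four stretchers, 26 mm wide and 29 mm tall, connect adjacent legs with their undersides at z = 189 mm, each running between the inner faces of the legs it joins and aligned with the legs' outer faces on the other axis.

B is an open bookshelf. Two side panels, each 32 mm thick, 242 mm deep and 1070 mm tall, stand 1081 mm apart (outside-to-outside). Between them sit 4 shelves, each 31 mm thick and 242 mm deep, spanning the full gap between the sides. The bottom shelf rests on the floor (its underside at z = 0) and the clear gap between one shelf's top and the next shelf's underside is 294 mm.

The bookshelf is against the stool's +x side, with their −y faces flush.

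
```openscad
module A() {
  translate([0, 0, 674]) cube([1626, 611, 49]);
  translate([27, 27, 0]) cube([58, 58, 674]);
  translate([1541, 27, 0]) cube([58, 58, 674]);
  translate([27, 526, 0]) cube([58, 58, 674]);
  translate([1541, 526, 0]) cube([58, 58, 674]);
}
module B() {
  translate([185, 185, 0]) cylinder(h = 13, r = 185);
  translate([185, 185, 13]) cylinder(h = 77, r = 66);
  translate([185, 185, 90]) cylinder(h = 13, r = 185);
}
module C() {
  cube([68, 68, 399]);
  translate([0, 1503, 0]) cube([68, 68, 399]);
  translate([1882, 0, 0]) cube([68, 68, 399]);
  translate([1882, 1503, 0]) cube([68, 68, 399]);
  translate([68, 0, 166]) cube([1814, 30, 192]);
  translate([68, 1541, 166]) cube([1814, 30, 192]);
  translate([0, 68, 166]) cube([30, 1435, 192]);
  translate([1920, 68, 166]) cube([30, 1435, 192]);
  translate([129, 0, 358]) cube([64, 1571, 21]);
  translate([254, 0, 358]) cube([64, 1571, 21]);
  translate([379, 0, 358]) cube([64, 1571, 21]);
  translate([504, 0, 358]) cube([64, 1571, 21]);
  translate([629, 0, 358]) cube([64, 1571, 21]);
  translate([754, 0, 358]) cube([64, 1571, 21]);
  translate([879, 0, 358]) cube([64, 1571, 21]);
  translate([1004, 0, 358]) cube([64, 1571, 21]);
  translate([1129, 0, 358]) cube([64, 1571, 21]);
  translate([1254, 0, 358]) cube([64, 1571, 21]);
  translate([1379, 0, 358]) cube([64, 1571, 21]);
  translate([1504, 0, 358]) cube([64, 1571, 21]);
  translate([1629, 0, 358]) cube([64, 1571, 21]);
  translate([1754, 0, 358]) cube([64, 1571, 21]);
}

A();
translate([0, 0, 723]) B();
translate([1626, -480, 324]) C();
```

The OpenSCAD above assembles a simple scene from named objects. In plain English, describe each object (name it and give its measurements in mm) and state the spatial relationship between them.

A is a table: top 1626 mm (x) × 611 mm (y), 49 mm thick, upper face at z = 723 mm, on four 58×58 mm square legs, each inset 27 mm from the nearest pair of top edges, running from z = 0 to the bottom of the top.

B is a spool: two coaxial disc flanges of radius 185 mm and thickness 13 mm, joined by a core cylinder of radius 66 mm and height 77 mm. The lower flange rests on z = 0 and the three cylinders share a vertical axis.

C is a bed frame 1950 mm long (x) by 1571 mm wide (y). Four 68×68 mm corner posts, 399 mm tall, at the corners of the footprint. Four rails of 30 mm thickness and 192 mm height run between adjacent posts with their undersides at z = 166 mm, their outer faces flush with the outside of the frame (the two x-running rails run between the posts' inner faces; the two y-running rails run between the posts' inner faces). 14 slats, each 64 mm wide (x) and 21 mm thick, lie across the top of the two x-running rails, running the full 1571 mm width of the frame in y; the slats are evenly spaced along x between the inner faces of the end posts with equal gaps (rounded down to the nearest mm) at the −x end and between each pair — any rounding remainder accumulates at the +x end.

The spool is on top of the table. The bed frame is beside the table with their tops flush at z = 723.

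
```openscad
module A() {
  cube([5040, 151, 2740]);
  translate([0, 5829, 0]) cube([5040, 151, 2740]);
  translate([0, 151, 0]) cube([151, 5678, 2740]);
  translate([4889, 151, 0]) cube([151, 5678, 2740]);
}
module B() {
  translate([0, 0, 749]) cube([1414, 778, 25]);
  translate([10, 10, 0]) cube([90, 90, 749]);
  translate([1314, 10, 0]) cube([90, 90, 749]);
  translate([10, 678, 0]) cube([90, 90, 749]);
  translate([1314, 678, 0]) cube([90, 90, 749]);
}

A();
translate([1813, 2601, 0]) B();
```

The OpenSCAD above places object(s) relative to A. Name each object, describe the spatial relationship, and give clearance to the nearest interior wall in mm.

Clearances: x = 1662, y = 2450; minimum 1662 mm.

A is a house frame. B is a table. The table sits inside the house frame, centred. The clearance to the nearest interior wall is 1662 mm.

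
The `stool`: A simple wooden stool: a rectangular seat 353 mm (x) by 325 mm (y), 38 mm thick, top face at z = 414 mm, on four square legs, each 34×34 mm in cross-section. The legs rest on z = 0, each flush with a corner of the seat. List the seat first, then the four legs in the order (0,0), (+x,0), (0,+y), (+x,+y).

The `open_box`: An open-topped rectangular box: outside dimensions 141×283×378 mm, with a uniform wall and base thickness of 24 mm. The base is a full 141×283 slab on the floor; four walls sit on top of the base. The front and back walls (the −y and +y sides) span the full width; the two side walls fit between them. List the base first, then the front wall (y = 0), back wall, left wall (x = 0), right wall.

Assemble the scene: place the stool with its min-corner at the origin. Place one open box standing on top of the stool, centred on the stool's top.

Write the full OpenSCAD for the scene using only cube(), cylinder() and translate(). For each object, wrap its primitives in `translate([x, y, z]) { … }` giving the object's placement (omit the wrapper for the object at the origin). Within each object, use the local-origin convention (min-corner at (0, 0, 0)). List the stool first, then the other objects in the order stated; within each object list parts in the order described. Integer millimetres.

translate([0, 0, 376]) cube([353, 325, 38]);
cube([34, 34, 376]);
translate([319, 0, 0]) cube([34, 34, 376]);
translate([0, 291, 0]) cube([34, 34, 376]);
translate([319, 291, 0]) cube([34, 34, 376]);
translate([106, 21, 414]) {
  cube([141, 283, 24]);
  translate([0, 0, 24]) cube([141, 24, 354]);
  translate([0, 259, 24]) cube([141, 24, 354]);
  translate([0, 24, 24]) cube([24, 235, 354]);
  translate([117, 24, 24]) cube([24, 235, 354]);
}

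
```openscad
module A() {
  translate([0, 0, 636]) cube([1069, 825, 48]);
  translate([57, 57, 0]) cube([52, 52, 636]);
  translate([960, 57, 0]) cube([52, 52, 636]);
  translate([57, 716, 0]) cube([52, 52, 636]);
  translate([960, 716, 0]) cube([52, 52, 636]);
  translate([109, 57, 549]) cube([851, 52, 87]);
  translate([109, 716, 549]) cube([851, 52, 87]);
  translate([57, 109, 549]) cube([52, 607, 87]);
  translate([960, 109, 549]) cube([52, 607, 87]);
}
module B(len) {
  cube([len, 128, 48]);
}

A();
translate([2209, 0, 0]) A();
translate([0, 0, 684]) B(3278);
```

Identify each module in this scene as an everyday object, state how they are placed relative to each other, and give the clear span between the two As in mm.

A is a table. B is a beam. A beam spans the tops of two tables. The clear span between the two tables is 1140 mm.

Second table starts at x = 2209; first ends at x = 1069; clear span = 2209 − 1069 = 1140 mm.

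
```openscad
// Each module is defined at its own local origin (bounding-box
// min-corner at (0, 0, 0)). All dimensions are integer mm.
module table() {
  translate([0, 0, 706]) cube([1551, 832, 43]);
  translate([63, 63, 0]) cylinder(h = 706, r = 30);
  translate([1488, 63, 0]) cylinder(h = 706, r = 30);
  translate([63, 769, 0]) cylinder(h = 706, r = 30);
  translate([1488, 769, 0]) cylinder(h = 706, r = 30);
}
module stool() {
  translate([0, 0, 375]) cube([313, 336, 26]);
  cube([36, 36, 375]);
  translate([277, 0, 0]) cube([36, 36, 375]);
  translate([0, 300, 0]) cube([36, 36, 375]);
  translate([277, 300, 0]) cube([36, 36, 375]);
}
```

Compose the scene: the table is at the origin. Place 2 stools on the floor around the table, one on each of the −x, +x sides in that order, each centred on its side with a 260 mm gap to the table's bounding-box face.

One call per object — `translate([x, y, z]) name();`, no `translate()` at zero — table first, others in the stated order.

table();
translate([-573, 248, 0]) stool();
translate([1811, 248, 0]) stool();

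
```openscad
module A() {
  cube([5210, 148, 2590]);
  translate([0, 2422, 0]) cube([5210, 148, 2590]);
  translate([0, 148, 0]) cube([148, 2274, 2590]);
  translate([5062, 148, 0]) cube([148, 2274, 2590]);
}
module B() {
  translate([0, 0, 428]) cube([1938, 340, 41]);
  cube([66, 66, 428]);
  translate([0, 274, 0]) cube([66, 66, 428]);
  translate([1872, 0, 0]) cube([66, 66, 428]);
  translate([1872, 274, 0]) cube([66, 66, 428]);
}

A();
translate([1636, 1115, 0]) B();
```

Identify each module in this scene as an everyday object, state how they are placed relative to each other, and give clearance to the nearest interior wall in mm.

A is a house frame. B is a bench. The bench sits inside the house frame, centred. The clearance to the nearest interior wall is 967 mm.

Clearances: x = 1488, y = 967; minimum 967 mm.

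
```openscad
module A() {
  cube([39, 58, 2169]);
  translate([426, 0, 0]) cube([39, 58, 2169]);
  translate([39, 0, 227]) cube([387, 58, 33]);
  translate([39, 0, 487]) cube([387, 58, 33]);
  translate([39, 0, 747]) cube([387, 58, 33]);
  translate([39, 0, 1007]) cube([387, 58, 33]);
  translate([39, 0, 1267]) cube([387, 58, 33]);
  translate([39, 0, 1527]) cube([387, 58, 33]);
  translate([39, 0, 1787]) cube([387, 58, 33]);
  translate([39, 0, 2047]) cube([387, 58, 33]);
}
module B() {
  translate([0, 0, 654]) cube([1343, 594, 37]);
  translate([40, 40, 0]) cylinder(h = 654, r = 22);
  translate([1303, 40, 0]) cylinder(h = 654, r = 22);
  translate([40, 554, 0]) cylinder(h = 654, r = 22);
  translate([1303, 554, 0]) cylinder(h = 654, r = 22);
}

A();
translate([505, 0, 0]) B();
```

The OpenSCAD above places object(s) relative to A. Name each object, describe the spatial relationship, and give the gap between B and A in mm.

The table's nearest face is 40 mm from the ladder's +x face.

A is a ladder. B is a table. The table is on the floor beside the ladder on its +x side. The gap between the table and the ladder is 40 mm.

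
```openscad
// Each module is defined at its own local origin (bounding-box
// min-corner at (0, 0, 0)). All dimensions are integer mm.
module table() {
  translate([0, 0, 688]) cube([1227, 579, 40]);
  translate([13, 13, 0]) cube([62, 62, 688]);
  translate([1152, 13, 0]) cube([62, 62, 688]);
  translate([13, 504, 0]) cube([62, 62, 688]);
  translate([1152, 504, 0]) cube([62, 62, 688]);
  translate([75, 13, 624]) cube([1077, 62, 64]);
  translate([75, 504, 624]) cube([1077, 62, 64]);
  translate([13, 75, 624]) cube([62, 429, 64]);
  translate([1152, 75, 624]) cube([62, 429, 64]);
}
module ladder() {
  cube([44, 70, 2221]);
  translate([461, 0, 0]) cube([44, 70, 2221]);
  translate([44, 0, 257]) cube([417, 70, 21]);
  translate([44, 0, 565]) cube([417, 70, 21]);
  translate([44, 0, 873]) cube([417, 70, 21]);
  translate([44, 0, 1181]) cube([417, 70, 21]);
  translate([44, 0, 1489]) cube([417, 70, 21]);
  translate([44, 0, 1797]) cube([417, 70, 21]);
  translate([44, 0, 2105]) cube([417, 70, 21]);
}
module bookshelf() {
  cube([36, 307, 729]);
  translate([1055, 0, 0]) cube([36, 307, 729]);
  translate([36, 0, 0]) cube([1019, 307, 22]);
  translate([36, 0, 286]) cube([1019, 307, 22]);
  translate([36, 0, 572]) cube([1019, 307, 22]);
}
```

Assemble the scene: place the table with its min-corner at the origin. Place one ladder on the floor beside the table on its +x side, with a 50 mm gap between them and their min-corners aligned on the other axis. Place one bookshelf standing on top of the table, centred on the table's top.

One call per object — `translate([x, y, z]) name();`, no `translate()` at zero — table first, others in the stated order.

table();
translate([1277, 0, 0]) ladder();
translate([68, 136, 728]) bookshelf();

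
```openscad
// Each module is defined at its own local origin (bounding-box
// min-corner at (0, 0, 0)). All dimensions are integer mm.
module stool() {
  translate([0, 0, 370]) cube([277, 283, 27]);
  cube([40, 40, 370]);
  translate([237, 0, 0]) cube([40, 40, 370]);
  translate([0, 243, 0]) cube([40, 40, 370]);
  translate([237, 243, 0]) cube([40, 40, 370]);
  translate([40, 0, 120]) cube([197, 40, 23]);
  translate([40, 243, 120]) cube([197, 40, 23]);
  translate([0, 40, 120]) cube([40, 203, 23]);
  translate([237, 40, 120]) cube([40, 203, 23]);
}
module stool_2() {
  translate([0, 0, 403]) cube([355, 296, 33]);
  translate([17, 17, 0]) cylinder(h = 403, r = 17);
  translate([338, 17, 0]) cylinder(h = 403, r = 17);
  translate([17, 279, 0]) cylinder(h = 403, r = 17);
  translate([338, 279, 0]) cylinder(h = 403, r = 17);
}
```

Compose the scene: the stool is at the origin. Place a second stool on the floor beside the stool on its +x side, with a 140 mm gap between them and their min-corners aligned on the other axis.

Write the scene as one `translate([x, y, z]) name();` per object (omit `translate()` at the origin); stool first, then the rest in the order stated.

stool();
translate([417, 0, 0]) stool_2();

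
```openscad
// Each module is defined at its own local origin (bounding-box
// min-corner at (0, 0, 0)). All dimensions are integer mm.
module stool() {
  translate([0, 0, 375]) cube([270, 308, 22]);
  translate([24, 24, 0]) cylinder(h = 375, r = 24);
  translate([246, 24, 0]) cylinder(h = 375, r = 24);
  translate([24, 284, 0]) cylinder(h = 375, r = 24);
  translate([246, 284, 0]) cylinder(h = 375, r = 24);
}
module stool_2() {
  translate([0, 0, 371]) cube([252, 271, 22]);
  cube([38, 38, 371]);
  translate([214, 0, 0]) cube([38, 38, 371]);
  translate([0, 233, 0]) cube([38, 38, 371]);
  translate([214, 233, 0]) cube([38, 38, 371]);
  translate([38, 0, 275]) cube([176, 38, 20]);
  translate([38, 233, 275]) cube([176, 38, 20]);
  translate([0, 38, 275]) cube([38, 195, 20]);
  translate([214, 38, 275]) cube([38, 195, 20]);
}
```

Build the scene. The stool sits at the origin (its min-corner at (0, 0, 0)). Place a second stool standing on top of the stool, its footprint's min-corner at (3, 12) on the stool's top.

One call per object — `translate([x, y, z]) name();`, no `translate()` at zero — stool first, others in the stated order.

stool();
translate([3, 12, 397]) stool_2();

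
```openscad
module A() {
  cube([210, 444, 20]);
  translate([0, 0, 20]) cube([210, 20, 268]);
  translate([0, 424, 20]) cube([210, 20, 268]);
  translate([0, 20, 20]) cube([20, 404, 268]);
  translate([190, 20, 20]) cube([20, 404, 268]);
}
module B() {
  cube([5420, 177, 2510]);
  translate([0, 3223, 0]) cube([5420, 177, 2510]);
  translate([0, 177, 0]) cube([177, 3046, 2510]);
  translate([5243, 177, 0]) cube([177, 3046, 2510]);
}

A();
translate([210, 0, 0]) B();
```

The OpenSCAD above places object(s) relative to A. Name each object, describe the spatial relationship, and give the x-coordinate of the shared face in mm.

A is an open box. B is a house frame. The house frame is against the open box's +x side, with their −y faces flush. The x-coordinate of the shared face is 210 mm.

The open box's +x face and the house frame's −x face are both at x = 210 mm.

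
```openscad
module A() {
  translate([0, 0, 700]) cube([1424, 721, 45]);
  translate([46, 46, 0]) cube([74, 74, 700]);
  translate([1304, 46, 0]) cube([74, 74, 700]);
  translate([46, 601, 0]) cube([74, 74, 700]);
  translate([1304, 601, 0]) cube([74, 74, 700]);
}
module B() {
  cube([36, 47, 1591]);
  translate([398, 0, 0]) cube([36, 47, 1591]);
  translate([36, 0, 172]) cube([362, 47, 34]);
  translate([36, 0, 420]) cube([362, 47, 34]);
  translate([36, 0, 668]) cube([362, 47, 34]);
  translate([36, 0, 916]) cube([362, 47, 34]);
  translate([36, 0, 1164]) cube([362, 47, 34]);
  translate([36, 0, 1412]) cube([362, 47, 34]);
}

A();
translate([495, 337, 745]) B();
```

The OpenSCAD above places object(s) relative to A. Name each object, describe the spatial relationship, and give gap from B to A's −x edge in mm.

The ladder's min-x is at 495; the table's min-x is 0; gap = 495 mm.

A is a table. B is a ladder. The ladder is on top of the table, centred. The gap from the ladder to the table's −x edge is 495 mm.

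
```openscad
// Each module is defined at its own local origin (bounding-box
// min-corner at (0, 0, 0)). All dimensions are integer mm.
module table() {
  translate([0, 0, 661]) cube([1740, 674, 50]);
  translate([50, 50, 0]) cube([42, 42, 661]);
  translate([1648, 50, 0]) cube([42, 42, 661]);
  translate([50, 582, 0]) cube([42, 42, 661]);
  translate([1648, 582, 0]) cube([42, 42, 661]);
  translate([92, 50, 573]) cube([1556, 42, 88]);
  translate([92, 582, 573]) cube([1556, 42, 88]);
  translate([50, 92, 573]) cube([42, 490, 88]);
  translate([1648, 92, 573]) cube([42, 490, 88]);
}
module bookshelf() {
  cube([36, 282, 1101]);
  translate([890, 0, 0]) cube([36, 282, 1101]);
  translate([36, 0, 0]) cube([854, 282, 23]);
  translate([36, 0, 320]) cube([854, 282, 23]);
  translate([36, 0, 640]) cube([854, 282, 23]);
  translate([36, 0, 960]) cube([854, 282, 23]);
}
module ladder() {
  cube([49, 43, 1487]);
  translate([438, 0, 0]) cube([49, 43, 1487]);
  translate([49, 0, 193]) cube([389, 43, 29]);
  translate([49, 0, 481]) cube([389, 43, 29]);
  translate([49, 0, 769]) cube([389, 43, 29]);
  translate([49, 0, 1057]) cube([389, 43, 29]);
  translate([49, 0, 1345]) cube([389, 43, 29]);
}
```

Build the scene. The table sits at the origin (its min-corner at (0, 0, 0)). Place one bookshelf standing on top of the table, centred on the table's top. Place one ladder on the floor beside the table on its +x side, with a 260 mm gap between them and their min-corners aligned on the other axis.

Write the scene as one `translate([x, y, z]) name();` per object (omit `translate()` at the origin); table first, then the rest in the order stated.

table();
translate([407, 196, 711]) bookshelf();
translate([2000, 0, 0]) ladder();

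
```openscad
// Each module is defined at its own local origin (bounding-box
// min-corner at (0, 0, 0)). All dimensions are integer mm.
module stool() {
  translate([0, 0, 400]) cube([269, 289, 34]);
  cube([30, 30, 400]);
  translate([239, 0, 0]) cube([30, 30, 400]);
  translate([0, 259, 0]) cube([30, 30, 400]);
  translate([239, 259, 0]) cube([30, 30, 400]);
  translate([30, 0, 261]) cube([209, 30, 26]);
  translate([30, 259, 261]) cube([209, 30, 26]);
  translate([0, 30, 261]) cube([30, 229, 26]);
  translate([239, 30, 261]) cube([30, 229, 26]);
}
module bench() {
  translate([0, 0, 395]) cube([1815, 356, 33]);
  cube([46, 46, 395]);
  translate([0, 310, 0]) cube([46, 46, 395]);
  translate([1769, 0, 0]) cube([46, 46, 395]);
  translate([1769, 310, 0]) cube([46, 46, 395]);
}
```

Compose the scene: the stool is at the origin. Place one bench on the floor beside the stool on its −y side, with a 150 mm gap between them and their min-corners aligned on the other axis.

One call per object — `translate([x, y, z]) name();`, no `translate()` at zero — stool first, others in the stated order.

stool();
translate([0, -506, 0]) bench();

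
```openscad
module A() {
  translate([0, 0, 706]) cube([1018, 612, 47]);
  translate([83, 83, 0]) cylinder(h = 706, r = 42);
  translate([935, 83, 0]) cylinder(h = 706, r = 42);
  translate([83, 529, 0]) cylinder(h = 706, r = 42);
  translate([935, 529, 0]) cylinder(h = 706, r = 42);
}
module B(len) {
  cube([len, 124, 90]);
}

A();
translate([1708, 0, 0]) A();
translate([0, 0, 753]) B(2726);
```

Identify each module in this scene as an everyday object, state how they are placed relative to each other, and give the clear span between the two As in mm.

A is a table. B is a beam. A beam spans the tops of two tables. The clear span between the two tables is 690 mm.

Second table starts at x = 1708; first ends at x = 1018; clear span = 1708 − 1018 = 690 mm.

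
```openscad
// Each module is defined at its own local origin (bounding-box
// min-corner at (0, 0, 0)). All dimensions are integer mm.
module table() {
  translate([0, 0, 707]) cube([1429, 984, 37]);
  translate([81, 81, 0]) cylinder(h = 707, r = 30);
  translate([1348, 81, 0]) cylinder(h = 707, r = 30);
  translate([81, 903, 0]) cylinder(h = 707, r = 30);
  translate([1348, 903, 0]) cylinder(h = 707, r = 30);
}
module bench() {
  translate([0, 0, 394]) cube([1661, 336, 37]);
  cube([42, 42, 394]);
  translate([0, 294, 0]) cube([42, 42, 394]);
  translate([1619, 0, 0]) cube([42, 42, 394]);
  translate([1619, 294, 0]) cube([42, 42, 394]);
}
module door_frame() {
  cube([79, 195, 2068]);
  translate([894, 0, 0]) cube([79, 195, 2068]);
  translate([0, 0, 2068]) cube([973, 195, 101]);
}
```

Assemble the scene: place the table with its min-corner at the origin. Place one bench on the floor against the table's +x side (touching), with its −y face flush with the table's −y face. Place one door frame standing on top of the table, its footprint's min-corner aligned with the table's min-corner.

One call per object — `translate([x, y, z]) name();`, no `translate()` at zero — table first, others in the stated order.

table();
translate([1429, 0, 0]) bench();
translate([0, 0, 744]) door_frame();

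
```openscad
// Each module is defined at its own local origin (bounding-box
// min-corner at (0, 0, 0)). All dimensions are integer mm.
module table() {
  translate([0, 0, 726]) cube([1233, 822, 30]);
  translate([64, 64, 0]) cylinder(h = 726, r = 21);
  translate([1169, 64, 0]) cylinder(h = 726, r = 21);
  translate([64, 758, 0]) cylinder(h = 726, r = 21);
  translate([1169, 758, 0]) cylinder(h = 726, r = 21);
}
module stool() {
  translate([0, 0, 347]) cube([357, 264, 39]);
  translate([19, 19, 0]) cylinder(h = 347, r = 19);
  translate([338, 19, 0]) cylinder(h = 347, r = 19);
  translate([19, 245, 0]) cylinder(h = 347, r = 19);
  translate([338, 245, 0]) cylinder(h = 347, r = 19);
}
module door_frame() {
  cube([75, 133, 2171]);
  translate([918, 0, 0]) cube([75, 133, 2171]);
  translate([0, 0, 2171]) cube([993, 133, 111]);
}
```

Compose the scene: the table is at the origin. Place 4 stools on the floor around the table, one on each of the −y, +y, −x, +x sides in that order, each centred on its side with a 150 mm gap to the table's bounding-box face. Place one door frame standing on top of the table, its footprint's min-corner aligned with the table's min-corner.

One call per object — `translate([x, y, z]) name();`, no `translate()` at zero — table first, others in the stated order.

table();
translate([438, -414, 0]) stool();
translate([438, 972, 0]) stool();
translate([-507, 279, 0]) stool();
translate([1383, 279, 0]) stool();
translate([0, 0, 756]) door_frame();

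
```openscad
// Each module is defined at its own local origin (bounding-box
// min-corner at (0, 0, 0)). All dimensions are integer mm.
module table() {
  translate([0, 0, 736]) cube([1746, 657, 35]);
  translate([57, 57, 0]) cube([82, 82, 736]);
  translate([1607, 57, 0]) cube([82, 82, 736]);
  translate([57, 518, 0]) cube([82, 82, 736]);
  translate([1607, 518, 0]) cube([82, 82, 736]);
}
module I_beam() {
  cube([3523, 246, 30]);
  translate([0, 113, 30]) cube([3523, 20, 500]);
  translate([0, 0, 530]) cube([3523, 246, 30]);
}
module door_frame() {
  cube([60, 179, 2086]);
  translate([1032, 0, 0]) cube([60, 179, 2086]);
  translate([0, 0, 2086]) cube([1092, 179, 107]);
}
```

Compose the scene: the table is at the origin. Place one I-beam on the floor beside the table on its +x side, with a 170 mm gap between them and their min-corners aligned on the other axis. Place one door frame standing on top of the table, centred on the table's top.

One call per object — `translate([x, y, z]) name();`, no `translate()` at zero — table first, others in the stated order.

table();
translate([1916, 0, 0]) I_beam();
translate([327, 239, 771]) door_frame();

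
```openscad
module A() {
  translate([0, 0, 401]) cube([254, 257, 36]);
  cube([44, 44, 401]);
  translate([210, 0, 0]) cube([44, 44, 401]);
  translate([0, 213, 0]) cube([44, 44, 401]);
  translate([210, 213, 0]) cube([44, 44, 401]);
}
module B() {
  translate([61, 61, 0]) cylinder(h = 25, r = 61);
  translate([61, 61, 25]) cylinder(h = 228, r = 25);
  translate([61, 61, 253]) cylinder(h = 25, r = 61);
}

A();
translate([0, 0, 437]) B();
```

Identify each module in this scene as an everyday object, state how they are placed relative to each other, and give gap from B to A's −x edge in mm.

The spool's min-x is at 0; the stool's min-x is 0; gap = 0 mm.

A is a stool. B is a spool. The spool is on top of the stool. The gap from the spool to the stool's −x edge is 0 mm.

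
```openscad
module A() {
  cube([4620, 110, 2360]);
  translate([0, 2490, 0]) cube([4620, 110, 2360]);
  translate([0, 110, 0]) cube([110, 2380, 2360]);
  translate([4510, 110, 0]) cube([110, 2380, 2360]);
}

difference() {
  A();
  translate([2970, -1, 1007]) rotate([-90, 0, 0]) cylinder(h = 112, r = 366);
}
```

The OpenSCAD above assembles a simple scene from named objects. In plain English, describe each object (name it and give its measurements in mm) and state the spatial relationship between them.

A is the wall frame of a small rectangular building: four walls, each 2360 mm tall and 110 mm thick, enclosing a footprint 4620 mm (x) by 2600 mm (y) outside-to-outside, with no floor or roof. The front and back walls (the −y and +y sides) span the full width; the two side walls fit between them.

The house frame has a circular hole of radius 366 mm through its front wall, centred at (x = 2970, z = 1007).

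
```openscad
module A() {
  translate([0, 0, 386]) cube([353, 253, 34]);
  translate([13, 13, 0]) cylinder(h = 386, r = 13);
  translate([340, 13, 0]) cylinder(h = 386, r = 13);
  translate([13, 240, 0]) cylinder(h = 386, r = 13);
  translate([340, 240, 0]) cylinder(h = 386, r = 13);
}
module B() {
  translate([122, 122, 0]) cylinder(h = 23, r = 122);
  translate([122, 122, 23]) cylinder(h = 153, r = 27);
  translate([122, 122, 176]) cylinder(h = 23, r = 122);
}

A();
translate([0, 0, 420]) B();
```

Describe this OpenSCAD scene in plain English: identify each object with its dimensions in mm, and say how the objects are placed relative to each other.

A is a simple wooden stool: a rectangular seat 353 mm (x) by 253 mm (y), 34 mm thick, top face at z = 420 mm, on four round legs, each 26 mm in diameter. The legs rest on z = 0, each leg's axis is inset half a diameter from the nearest pair of seat edges (so the leg's bounding box is flush with the corner).

B is a spool: two coaxial disc flanges of radius 122 mm and thickness 23 mm, joined by a core cylinder of radius 27 mm and height 153 mm. The lower flange rests on z = 0 and the three cylinders share a vertical axis.

The spool is on top of the stool.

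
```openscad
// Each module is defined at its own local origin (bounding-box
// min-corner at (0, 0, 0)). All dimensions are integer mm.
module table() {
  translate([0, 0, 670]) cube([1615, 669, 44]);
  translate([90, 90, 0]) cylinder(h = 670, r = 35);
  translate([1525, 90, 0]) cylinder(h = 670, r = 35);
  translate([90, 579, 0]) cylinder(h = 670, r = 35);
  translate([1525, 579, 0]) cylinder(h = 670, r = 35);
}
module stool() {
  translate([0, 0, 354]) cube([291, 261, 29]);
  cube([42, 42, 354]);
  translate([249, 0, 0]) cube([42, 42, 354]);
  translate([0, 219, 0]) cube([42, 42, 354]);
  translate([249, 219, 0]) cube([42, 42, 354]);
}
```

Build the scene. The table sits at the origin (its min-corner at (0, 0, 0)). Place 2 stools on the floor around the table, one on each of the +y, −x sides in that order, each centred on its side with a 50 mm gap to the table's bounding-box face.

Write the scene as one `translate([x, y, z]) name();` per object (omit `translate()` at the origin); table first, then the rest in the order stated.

table();
translate([662, 719, 0]) stool();
translate([-341, 204, 0]) stool();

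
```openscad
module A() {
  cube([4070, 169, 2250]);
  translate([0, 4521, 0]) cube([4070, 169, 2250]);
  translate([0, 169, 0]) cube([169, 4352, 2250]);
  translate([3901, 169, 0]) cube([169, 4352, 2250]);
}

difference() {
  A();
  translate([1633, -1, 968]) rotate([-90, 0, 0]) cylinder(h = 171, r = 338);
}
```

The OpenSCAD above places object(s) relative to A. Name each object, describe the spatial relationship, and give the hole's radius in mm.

The subtracted cylinder has r = 338 mm.

A is a house frame. The house frame has a circular hole through its front wall. The hole's radius is 338 mm.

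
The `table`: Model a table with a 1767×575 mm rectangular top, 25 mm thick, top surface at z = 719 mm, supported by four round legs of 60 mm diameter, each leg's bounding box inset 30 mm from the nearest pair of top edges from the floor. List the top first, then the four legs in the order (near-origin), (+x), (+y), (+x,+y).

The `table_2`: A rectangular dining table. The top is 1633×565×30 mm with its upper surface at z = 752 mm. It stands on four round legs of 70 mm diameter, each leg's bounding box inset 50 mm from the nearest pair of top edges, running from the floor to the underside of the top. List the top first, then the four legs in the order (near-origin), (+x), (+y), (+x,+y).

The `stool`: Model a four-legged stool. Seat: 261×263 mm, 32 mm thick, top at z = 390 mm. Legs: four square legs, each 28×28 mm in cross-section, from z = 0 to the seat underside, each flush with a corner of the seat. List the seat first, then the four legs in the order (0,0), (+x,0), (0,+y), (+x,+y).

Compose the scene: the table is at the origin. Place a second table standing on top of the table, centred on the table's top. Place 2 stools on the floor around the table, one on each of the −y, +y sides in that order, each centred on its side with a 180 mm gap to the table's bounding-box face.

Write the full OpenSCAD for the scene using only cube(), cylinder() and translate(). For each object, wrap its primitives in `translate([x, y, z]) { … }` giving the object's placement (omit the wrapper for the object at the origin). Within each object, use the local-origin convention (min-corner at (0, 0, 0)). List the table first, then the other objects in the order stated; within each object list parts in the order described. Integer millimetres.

translate([0, 0, 694]) cube([1767, 575, 25]);
translate([60, 60, 0]) cylinder(h = 694, r = 30);
translate([1707, 60, 0]) cylinder(h = 694, r = 30);
translate([60, 515, 0]) cylinder(h = 694, r = 30);
translate([1707, 515, 0]) cylinder(h = 694, r = 30);
translate([67, 5, 719]) {
  translate([0, 0, 722]) cube([1633, 565, 30]);
  translate([85, 85, 0]) cylinder(h = 722, r = 35);
  translate([1548, 85, 0]) cylinder(h = 722, r = 35);
  translate([85, 480, 0]) cylinder(h = 722, r = 35);
  translate([1548, 480, 0]) cylinder(h = 722, r = 35);
}
translate([753, -443, 0]) {
  translate([0, 0, 358]) cube([261, 263, 32]);
  cube([28, 28, 358]);
  translate([233, 0, 0]) cube([28, 28, 358]);
  translate([0, 235, 0]) cube([28, 28, 358]);
  translate([233, 235, 0]) cube([28, 28, 358]);
}
translate([753, 755, 0]) {
  translate([0, 0, 358]) cube([261, 263, 32]);
  cube([28, 28, 358]);
  translate([233, 0, 0]) cube([28, 28, 358]);
  translate([0, 235, 0]) cube([28, 28, 358]);
  translate([233, 235, 0]) cube([28, 28, 358]);
}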